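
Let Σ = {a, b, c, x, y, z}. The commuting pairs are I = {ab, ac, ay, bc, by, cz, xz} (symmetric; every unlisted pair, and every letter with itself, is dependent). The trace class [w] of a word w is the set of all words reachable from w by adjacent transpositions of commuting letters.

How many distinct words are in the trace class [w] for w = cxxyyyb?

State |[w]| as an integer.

#0=c has no predecessor
#1=x depends on [0:c]
#2=x depends on [1:x]
#3=y depends on [2:x]
#4=y depends on [3:y]
#5=y depends on [4:y]
#6=b depends on [2:x]
sources: [0:c]
N(rest) = Σ N(rest − s) over sources s of rest; N(one piece) = 1:
  size 1 → [5]=1  [6]=1
  size 2 → [4,5]=1  [5,6]=2
  size 3 → [3,4,5]=1  [4,5,6]=3
  size 4 → [3,4,5,6]=4
  size 5 → [2,3,4,5,6]=4
  first=0(c) contributes 4

4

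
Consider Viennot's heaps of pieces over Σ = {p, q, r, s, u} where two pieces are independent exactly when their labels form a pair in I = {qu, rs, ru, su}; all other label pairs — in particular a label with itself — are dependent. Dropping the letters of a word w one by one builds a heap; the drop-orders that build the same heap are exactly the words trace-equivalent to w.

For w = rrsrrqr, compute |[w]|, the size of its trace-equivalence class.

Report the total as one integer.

#0=r has no predecessor
#1=r depends on [0:r]
#2=s has no predecessor
#3=r depends on [1:r]
#4=r depends on [3:r]
#5=q depends on [2:s, 4:r]
#6=r depends on [5:q]
sources: [0:r, 2:s]
N(rest) = Σ N(rest − s) over sources s of rest; N(one piece) = 1:
  size 1 → [6]=1
  size 2 → [5,6]=1
  size 3 → [2,5,6]=1  [4,5,6]=1
  size 4 → [2,4,5,6]=2  [3,4,5,6]=1
  size 5 → [1,3,4,5,6]=1  [2,3,4,5,6]=3
  first=0(r) contributes 4
  first=2(s) contributes 1
|[w]| = 5

5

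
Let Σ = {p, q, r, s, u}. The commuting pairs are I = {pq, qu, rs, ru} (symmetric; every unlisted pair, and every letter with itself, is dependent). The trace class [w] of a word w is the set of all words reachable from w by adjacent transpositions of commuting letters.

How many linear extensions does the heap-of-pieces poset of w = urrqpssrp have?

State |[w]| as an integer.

drop 0:u onto floor
drop 1:r onto floor
drop 2:r onto {1:r}
drop 3:q onto {2:r}
drop 4:p onto {0:u, 2:r}
drop 5:s onto {3:q, 4:p}
drop 6:s onto {5:s}
drop 7:r onto {3:q, 4:p}
drop 8:p onto {6:s, 7:r}
ground layer = {0:u, 1:r}
drop-orders for the pieces not yet dropped (sum over which currently-grounded one goes next):
  1 to go: {8} 1
  2 to go: {6,8} 1  {7,8} 1
  3 to go: {5,6,8} 1  {6,7,8} 2
  4 to go: {5,6,7,8} 3
  5 to go: {3,5,6,7,8} 3  {4,5,6,7,8} 3
  6 to go: {0,4,5,6,7,8} 3  {3,4,5,6,7,8} 6
  7 to go: {0,3,4,5,6,7,8} 9  {2,3,4,5,6,7,8} 6
  if 0:u drops first: 6 orders
  if 1:r drops first: 15 orders
heap linearizations: 21

21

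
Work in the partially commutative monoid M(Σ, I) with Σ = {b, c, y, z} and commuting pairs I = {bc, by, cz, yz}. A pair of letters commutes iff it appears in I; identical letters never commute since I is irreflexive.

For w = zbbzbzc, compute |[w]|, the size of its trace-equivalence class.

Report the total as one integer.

7

0(z) covers ∅
1(b) covers 0:z
2(b) covers 1:b
3(z) covers 2:b
4(b) covers 3:z
5(z) covers 4:b
6(c) covers ∅
floor of heap: 0:z, 6:c
completions by unplaced set U, small U first (add the entries for U minus each lowest piece of U):
  |U|=1: {5}:1  {6}:1
  |U|=2: {4,5}:1  {5,6}:2
  |U|=3: {3,4,5}:1  {4,5,6}:3
  |U|=4: {2,3,4,5}:1  {3,4,5,6}:4
  |U|=5: {1,2,3,4,5}:1  {2,3,4,5,6}:5
  start at 0(z): 6
  start at 6(c): 1
sum over floor = 7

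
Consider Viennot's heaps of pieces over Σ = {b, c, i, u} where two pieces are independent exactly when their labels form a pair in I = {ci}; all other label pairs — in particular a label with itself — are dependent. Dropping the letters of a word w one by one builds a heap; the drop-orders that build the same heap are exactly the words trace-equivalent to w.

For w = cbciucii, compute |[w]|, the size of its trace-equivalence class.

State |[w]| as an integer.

piece 0:c — minimal
piece 1:b rests on {0:c}
piece 2:c rests on {1:b}
piece 3:i rests on {1:b}
piece 4:u rests on {2:c, 3:i}
piece 5:c rests on {4:u}
piece 6:i rests on {4:u}
piece 7:i rests on {6:i}
minimal pieces: {0:c}
ways to finish when only these pieces remain (= sum over removing one remaining piece with nothing left below it):
  1 left: {5}→1  {7}→1
  2 left: {5,7}→2  {6,7}→1
  3 left: {5,6,7}→3
  4 left: {4,5,6,7}→3
  5 left: {2,4,5,6,7}→3  {3,4,5,6,7}→3
  6 left: {2,3,4,5,6,7}→6
  placing 0:c first → 6 extensions

6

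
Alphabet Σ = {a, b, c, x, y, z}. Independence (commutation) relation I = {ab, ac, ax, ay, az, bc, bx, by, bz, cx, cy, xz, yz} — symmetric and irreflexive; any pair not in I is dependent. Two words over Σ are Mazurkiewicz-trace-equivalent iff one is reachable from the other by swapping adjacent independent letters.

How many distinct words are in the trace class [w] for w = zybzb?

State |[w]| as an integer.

#0=z has no predecessor
#1=y has no predecessor
#2=b has no predecessor
#3=z depends on [0:z]
#4=b depends on [2:b]
sources: [0:z, 1:y, 2:b]
N(rest) = Σ N(rest − s) over sources s of rest; N(one piece) = 1:
  size 1 → [1]=1  [3]=1  [4]=1
  size 2 → [0,3]=1  [1,3]=2  [1,4]=2  [2,4]=1  [3,4]=2
  size 3 → [0,1,3]=3  [0,3,4]=3  [1,2,4]=3  [1,3,4]=6  [2,3,4]=3
  first=0(z) contributes 12
  first=1(y) contributes 6
  first=2(b) contributes 12
|[w]| = 30

30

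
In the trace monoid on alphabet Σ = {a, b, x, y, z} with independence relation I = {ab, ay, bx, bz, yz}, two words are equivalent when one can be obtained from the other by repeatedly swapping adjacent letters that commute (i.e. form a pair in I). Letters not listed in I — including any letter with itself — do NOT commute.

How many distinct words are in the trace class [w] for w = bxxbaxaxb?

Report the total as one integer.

84

drop 0:b onto floor
drop 1:x onto floor
drop 2:x onto {1:x}
drop 3:b onto {0:b}
drop 4:a onto {2:x}
drop 5:x onto {4:a}
drop 6:a onto {5:x}
drop 7:x onto {6:a}
drop 8:b onto {3:b}
ground layer = {0:b, 1:x}
drop-orders for the pieces not yet dropped (sum over which currently-grounded one goes next):
  1 to go: {7} 1  {8} 1
  2 to go: {3,8} 1  {6,7} 1  {7,8} 2
  3 to go: {0,3,8} 1  {3,7,8} 3  {5,6,7} 1  {6,7,8} 3
  4 to go: {0,3,7,8} 4  {3,6,7,8} 6  {4,5,6,7} 1  {5,6,7,8} 4
  5 to go: {0,3,6,7,8} 10  {2,4,5,6,7} 1  {3,5,6,7,8} 10  {4,5,6,7,8} 5
  6 to go: {0,3,5,6,7,8} 20  {1,2,4,5,6,7} 1  {2,4,5,6,7,8} 6  {3,4,5,6,7,8} 15
  7 to go: {0,3,4,5,6,7,8} 35  {1,2,4,5,6,7,8} 7  {2,3,4,5,6,7,8} 21
  if 0:b drops first: 28 orders
  if 1:x drops first: 56 orders
heap linearizations: 84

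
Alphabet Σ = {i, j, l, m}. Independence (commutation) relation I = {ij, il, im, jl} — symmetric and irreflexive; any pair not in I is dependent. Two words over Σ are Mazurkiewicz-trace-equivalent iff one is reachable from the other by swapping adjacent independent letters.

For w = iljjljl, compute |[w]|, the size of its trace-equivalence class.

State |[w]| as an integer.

140

#0=i has no predecessor
#1=l has no predecessor
#2=j has no predecessor
#3=j depends on [2:j]
#4=l depends on [1:l]
#5=j depends on [3:j]
#6=l depends on [4:l]
sources: [0:i, 1:l, 2:j]
N(rest) = Σ N(rest − s) over sources s of rest; N(one piece) = 1:
  size 1 → [0]=1  [5]=1  [6]=1
  size 2 → [0,5]=2  [0,6]=2  [3,5]=1  [4,6]=1  [5,6]=2
  size 3 → [0,3,5]=3  [0,4,6]=3  [0,5,6]=6  [1,4,6]=1  [2,3,5]=1  [3,5,6]=3  [4,5,6]=3
  size 4 → [0,1,4,6]=4  [0,2,3,5]=4  [0,3,5,6]=12  [0,4,5,6]=12  [1,4,5,6]=4  [2,3,5,6]=4  [3,4,5,6]=6
  size 5 → [0,1,4,5,6]=20  [0,2,3,5,6]=20  [0,3,4,5,6]=30  [1,3,4,5,6]=10  [2,3,4,5,6]=10
  first=0(i) contributes 20
  first=1(l) contributes 60
  first=2(j) contributes 60
|[w]| = 140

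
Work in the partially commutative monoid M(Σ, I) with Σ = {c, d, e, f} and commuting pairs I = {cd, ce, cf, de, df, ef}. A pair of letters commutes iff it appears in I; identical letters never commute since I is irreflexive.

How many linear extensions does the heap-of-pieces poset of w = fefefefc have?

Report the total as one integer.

drop 0:f onto floor
drop 1:e onto floor
drop 2:f onto {0:f}
drop 3:e onto {1:e}
drop 4:f onto {2:f}
drop 5:e onto {3:e}
drop 6:f onto {4:f}
drop 7:c onto floor
ground layer = {0:f, 1:e, 7:c}
drop-orders for the pieces not yet dropped (sum over which currently-grounded one goes next):
  1 to go: {5} 1  {6} 1  {7} 1
  2 to go: {3,5} 1  {4,6} 1  {5,6} 2  {5,7} 2  {6,7} 2
  3 to go: {1,3,5} 1  {2,4,6} 1  {3,5,6} 3  {3,5,7} 3  {4,5,6} 3  {4,6,7} 3  {5,6,7} 6
  4 to go: {0,2,4,6} 1  {1,3,5,6} 4  {1,3,5,7} 4  {2,4,5,6} 4  {2,4,6,7} 4  {3,4,5,6} 6  {3,5,6,7} 12  {4,5,6,7} 12
  5 to go: {0,2,4,5,6} 5  {0,2,4,6,7} 5  {1,3,4,5,6} 10  {1,3,5,6,7} 20  {2,3,4,5,6} 10  {2,4,5,6,7} 20  {3,4,5,6,7} 30
  6 to go: {0,2,3,4,5,6} 15  {0,2,4,5,6,7} 30  {1,2,3,4,5,6} 20  {1,3,4,5,6,7} 60  {2,3,4,5,6,7} 60
  if 0:f drops first: 140 orders
  if 1:e drops first: 105 orders
  if 7:c drops first: 35 orders
heap linearizations: 280

280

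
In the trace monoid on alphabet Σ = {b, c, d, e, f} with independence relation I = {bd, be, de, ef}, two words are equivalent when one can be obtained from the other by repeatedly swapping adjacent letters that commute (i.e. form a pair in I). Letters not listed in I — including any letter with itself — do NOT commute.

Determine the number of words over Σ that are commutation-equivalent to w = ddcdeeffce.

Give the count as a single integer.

10

piece 0:d — minimal
piece 1:d rests on {0:d}
piece 2:c rests on {1:d}
piece 3:d rests on {2:c}
piece 4:e rests on {2:c}
piece 5:e rests on {4:e}
piece 6:f rests on {3:d}
piece 7:f rests on {6:f}
piece 8:c rests on {5:e, 7:f}
piece 9:e rests on {8:c}
minimal pieces: {0:d}
ways to finish when only these pieces remain (= sum over removing one remaining piece with nothing left below it):
  1 left: {9}→1
  2 left: {8,9}→1
  3 left: {5,8,9}→1  {7,8,9}→1
  4 left: {4,5,8,9}→1  {5,7,8,9}→2  {6,7,8,9}→1
  5 left: {3,6,7,8,9}→1  {4,5,7,8,9}→3  {5,6,7,8,9}→3
  6 left: {3,5,6,7,8,9}→4  {4,5,6,7,8,9}→6
  7 left: {3,4,5,6,7,8,9}→10
  8 left: {2,3,4,5,6,7,8,9}→10
  placing 0:d first → 10 extensions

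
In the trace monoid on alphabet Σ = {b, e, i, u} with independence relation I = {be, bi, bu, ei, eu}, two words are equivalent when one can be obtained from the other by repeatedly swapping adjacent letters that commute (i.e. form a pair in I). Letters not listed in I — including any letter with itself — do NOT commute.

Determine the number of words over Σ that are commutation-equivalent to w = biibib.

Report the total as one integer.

20

piece 0:b — minimal
piece 1:i — minimal
piece 2:i rests on {1:i}
piece 3:b rests on {0:b}
piece 4:i rests on {2:i}
piece 5:b rests on {3:b}
minimal pieces: {0:b, 1:i}
ways to finish when only these pieces remain (= sum over removing one remaining piece with nothing left below it):
  1 left: {4}→1  {5}→1
  2 left: {2,4}→1  {3,5}→1  {4,5}→2
  3 left: {0,3,5}→1  {1,2,4}→1  {2,4,5}→3  {3,4,5}→3
  4 left: {0,3,4,5}→4  {1,2,4,5}→4  {2,3,4,5}→6
  placing 0:b first → 10 extensions
  placing 1:i first → 10 extensions
total linear extensions = 20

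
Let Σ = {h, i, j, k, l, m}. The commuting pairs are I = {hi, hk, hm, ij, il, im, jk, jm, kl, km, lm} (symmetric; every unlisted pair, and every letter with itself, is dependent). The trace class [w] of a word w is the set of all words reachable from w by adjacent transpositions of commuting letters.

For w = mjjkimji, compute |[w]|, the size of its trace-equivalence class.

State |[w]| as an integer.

0(m) covers ∅
1(j) covers ∅
2(j) covers 1:j
3(k) covers ∅
4(i) covers 3:k
5(m) covers 0:m
6(j) covers 2:j
7(i) covers 4:i
floor of heap: 0:m, 1:j, 3:k
completions by unplaced set U, small U first (add the entries for U minus each lowest piece of U):
  |U|=1: {5}:1  {6}:1  {7}:1
  |U|=2: {0,5}:1  {2,6}:1  {4,7}:1  {5,6}:2  {5,7}:2  {6,7}:2
  |U|=3: {0,5,6}:3  {0,5,7}:3  {1,2,6}:1  {2,5,6}:3  {2,6,7}:3  {3,4,7}:1  {4,5,7}:3  {4,6,7}:3  {5,6,7}:6
  |U|=4: {0,2,5,6}:6  {0,4,5,7}:6  {0,5,6,7}:12  {1,2,5,6}:4  {1,2,6,7}:4  {2,4,6,7}:6  {2,5,6,7}:12  {3,4,5,7}:4  {3,4,6,7}:4  {4,5,6,7}:12
  |U|=5: {0,1,2,5,6}:10  {0,2,5,6,7}:30  {0,3,4,5,7}:10  {0,4,5,6,7}:30  {1,2,4,6,7}:10  {1,2,5,6,7}:20  {2,3,4,6,7}:10  {2,4,5,6,7}:30  {3,4,5,6,7}:20
  |U|=6: {0,1,2,5,6,7}:60  {0,2,4,5,6,7}:90  {0,3,4,5,6,7}:60  {1,2,3,4,6,7}:20  {1,2,4,5,6,7}:60  {2,3,4,5,6,7}:60
  start at 0(m): 140
  start at 1(j): 210
  start at 3(k): 210
sum over floor = 560

560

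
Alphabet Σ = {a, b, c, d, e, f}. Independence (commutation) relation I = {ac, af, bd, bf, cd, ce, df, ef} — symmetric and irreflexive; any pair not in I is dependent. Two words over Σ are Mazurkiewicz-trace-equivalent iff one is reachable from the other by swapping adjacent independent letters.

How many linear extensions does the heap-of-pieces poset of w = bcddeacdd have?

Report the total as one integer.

drop 0:b onto floor
drop 1:c onto {0:b}
drop 2:d onto floor
drop 3:d onto {2:d}
drop 4:e onto {0:b, 3:d}
drop 5:a onto {4:e}
drop 6:c onto {1:c}
drop 7:d onto {5:a}
drop 8:d onto {7:d}
ground layer = {0:b, 2:d}
drop-orders for the pieces not yet dropped (sum over which currently-grounded one goes next):
  1 to go: {6} 1  {8} 1
  2 to go: {1,6} 1  {6,8} 2  {7,8} 1
  3 to go: {1,6,8} 3  {5,7,8} 1  {6,7,8} 3
  4 to go: {1,6,7,8} 6  {4,5,7,8} 1  {5,6,7,8} 4
  5 to go: {1,5,6,7,8} 10  {3,4,5,7,8} 1  {4,5,6,7,8} 5
  6 to go: {1,4,5,6,7,8} 15  {2,3,4,5,7,8} 1  {3,4,5,6,7,8} 6
  7 to go: {0,1,4,5,6,7,8} 15  {1,3,4,5,6,7,8} 21  {2,3,4,5,6,7,8} 7
  if 0:b drops first: 28 orders
  if 2:d drops first: 36 orders
heap linearizations: 64

64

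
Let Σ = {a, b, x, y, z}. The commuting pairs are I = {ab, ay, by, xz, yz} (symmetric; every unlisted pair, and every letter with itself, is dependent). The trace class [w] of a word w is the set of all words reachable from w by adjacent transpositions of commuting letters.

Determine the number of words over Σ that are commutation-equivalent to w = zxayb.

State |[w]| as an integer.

14

#0=z has no predecessor
#1=x has no predecessor
#2=a depends on [0:z, 1:x]
#3=y depends on [1:x]
#4=b depends on [0:z, 1:x]
sources: [0:z, 1:x]
N(rest) = Σ N(rest − s) over sources s of rest; N(one piece) = 1:
  size 1 → [2]=1  [3]=1  [4]=1
  size 2 → [2,3]=2  [2,4]=2  [3,4]=2
  size 3 → [0,2,4]=2  [2,3,4]=6
  first=0(z) contributes 6
  first=1(x) contributes 8
|[w]| = 14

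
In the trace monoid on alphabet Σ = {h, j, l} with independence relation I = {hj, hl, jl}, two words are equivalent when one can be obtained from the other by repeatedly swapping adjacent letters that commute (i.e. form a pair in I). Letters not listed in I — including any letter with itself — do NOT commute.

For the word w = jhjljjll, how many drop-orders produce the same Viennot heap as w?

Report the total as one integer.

280

0(j) covers ∅
1(h) covers ∅
2(j) covers 0:j
3(l) covers ∅
4(j) covers 2:j
5(j) covers 4:j
6(l) covers 3:l
7(l) covers 6:l
floor of heap: 0:j, 1:h, 3:l
completions by unplaced set U, small U first (add the entries for U minus each lowest piece of U):
  |U|=1: {1}:1  {5}:1  {7}:1
  |U|=2: {1,5}:2  {1,7}:2  {4,5}:1  {5,7}:2  {6,7}:1
  |U|=3: {1,4,5}:3  {1,5,7}:6  {1,6,7}:3  {2,4,5}:1  {3,6,7}:1  {4,5,7}:3  {5,6,7}:3
  |U|=4: {0,2,4,5}:1  {1,2,4,5}:4  {1,3,6,7}:4  {1,4,5,7}:12  {1,5,6,7}:12  {2,4,5,7}:4  {3,5,6,7}:4  {4,5,6,7}:6
  |U|=5: {0,1,2,4,5}:5  {0,2,4,5,7}:5  {1,2,4,5,7}:20  {1,3,5,6,7}:20  {1,4,5,6,7}:30  {2,4,5,6,7}:10  {3,4,5,6,7}:10
  |U|=6: {0,1,2,4,5,7}:30  {0,2,4,5,6,7}:15  {1,2,4,5,6,7}:60  {1,3,4,5,6,7}:60  {2,3,4,5,6,7}:20
  start at 0(j): 140
  start at 1(h): 35
  start at 3(l): 105
sum over floor = 280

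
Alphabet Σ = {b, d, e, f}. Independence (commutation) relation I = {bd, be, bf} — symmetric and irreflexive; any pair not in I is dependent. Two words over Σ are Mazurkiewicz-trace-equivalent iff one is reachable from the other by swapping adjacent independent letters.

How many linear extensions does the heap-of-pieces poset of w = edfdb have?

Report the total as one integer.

drop 0:e onto floor
drop 1:d onto {0:e}
drop 2:f onto {1:d}
drop 3:d onto {2:f}
drop 4:b onto floor
ground layer = {0:e, 4:b}
drop-orders for the pieces not yet dropped (sum over which currently-grounded one goes next):
  1 to go: {3} 1  {4} 1
  2 to go: {2,3} 1  {3,4} 2
  3 to go: {1,2,3} 1  {2,3,4} 3
  if 0:e drops first: 4 orders
  if 4:b drops first: 1 orders
heap linearizations: 5

5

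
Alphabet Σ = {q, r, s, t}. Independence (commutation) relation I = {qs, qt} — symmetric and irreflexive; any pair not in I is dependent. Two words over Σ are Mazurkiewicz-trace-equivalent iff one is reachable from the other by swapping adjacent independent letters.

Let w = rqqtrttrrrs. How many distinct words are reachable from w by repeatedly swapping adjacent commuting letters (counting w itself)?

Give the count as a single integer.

drop 0:r onto floor
drop 1:q onto {0:r}
drop 2:q onto {1:q}
drop 3:t onto {0:r}
drop 4:r onto {2:q, 3:t}
drop 5:t onto {4:r}
drop 6:t onto {5:t}
drop 7:r onto {6:t}
drop 8:r onto {7:r}
drop 9:r onto {8:r}
drop 10:s onto {9:r}
ground layer = {0:r}
drop-orders for the pieces not yet dropped (sum over which currently-grounded one goes next):
  1 to go: {10} 1
  2 to go: {9,10} 1
  3 to go: {8,9,10} 1
  4 to go: {7,8,9,10} 1
  5 to go: {6,7,8,9,10} 1
  6 to go: {5,6,7,8,9,10} 1
  7 to go: {4,5,6,7,8,9,10} 1
  8 to go: {2,4,5,6,7,8,9,10} 1  {3,4,5,6,7,8,9,10} 1
  9 to go: {1,2,4,5,6,7,8,9,10} 1  {2,3,4,5,6,7,8,9,10} 2
  if 0:r drops first: 3 orders

3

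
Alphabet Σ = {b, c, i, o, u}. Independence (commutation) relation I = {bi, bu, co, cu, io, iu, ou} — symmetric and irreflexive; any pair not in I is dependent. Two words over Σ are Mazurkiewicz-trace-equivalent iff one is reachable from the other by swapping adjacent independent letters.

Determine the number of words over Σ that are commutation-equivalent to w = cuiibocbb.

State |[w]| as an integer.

#0=c has no predecessor
#1=u has no predecessor
#2=i depends on [0:c]
#3=i depends on [2:i]
#4=b depends on [0:c]
#5=o depends on [4:b]
#6=c depends on [3:i, 4:b]
#7=b depends on [5:o, 6:c]
#8=b depends on [7:b]
sources: [0:c, 1:u]
N(rest) = Σ N(rest − s) over sources s of rest; N(one piece) = 1:
  size 1 → [1]=1  [8]=1
  size 2 → [1,8]=2  [7,8]=1
  size 3 → [1,7,8]=3  [5,7,8]=1  [6,7,8]=1
  size 4 → [1,5,7,8]=4  [1,6,7,8]=4  [3,6,7,8]=1  [5,6,7,8]=2
  size 5 → [1,3,6,7,8]=5  [1,5,6,7,8]=10  [2,3,6,7,8]=1  [3,5,6,7,8]=3  [4,5,6,7,8]=2
  size 6 → [1,2,3,6,7,8]=6  [1,3,5,6,7,8]=18  [1,4,5,6,7,8]=12  [2,3,5,6,7,8]=4  [3,4,5,6,7,8]=5
  size 7 → [1,2,3,5,6,7,8]=28  [1,3,4,5,6,7,8]=35  [2,3,4,5,6,7,8]=9
  first=0(c) contributes 72
  first=1(u) contributes 9
|[w]| = 81

81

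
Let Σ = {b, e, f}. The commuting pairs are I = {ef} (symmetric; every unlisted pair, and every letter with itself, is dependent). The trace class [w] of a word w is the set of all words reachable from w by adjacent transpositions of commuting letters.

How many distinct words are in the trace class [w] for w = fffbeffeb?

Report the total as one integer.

6

#0=f has no predecessor
#1=f depends on [0:f]
#2=f depends on [1:f]
#3=b depends on [2:f]
#4=e depends on [3:b]
#5=f depends on [3:b]
#6=f depends on [5:f]
#7=e depends on [4:e]
#8=b depends on [6:f, 7:e]
sources: [0:f]
N(rest) = Σ N(rest − s) over sources s of rest; N(one piece) = 1:
  size 1 → [8]=1
  size 2 → [6,8]=1  [7,8]=1
  size 3 → [4,7,8]=1  [5,6,8]=1  [6,7,8]=2
  size 4 → [4,6,7,8]=3  [5,6,7,8]=3
  size 5 → [4,5,6,7,8]=6
  size 6 → [3,4,5,6,7,8]=6
  size 7 → [2,3,4,5,6,7,8]=6
  first=0(f) contributes 6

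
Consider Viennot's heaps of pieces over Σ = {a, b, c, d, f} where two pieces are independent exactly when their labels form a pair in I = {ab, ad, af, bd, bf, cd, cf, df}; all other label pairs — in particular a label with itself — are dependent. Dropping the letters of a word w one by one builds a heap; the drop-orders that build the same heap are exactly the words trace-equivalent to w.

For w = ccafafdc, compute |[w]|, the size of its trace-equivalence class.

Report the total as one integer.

#0=c has no predecessor
#1=c depends on [0:c]
#2=a depends on [1:c]
#3=f has no predecessor
#4=a depends on [2:a]
#5=f depends on [3:f]
#6=d has no predecessor
#7=c depends on [4:a]
sources: [0:c, 3:f, 6:d]
N(rest) = Σ N(rest − s) over sources s of rest; N(one piece) = 1:
  size 1 → [5]=1  [6]=1  [7]=1
  size 2 → [3,5]=1  [4,7]=1  [5,6]=2  [5,7]=2  [6,7]=2
  size 3 → [2,4,7]=1  [3,5,6]=3  [3,5,7]=3  [4,5,7]=3  [4,6,7]=3  [5,6,7]=6
  size 4 → [1,2,4,7]=1  [2,4,5,7]=4  [2,4,6,7]=4  [3,4,5,7]=6  [3,5,6,7]=12  [4,5,6,7]=12
  size 5 → [0,1,2,4,7]=1  [1,2,4,5,7]=5  [1,2,4,6,7]=5  [2,3,4,5,7]=10  [2,4,5,6,7]=20  [3,4,5,6,7]=30
  size 6 → [0,1,2,4,5,7]=6  [0,1,2,4,6,7]=6  [1,2,3,4,5,7]=15  [1,2,4,5,6,7]=30  [2,3,4,5,6,7]=60
  first=0(c) contributes 105
  first=3(f) contributes 42
  first=6(d) contributes 21
|[w]| = 168

168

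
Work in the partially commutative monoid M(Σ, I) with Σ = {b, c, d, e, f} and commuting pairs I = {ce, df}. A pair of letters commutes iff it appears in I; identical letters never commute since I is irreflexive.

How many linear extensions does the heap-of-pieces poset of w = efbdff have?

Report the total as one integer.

piece 0:e — minimal
piece 1:f rests on {0:e}
piece 2:b rests on {1:f}
piece 3:d rests on {2:b}
piece 4:f rests on {2:b}
piece 5:f rests on {4:f}
minimal pieces: {0:e}
ways to finish when only these pieces remain (= sum over removing one remaining piece with nothing left below it):
  1 left: {3}→1  {5}→1
  2 left: {3,5}→2  {4,5}→1
  3 left: {3,4,5}→3
  4 left: {2,3,4,5}→3
  placing 0:e first → 3 extensions

3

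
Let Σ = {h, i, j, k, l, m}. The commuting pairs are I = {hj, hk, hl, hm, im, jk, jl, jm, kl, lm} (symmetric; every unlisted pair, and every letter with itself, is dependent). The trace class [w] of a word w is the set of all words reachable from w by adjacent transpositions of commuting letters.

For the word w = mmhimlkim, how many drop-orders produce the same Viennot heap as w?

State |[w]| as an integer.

0(m) covers ∅
1(m) covers 0:m
2(h) covers ∅
3(i) covers 2:h
4(m) covers 1:m
5(l) covers 3:i
6(k) covers 3:i, 4:m
7(i) covers 5:l, 6:k
8(m) covers 6:k
floor of heap: 0:m, 2:h
completions by unplaced set U, small U first (add the entries for U minus each lowest piece of U):
  |U|=1: {7}:1  {8}:1
  |U|=2: {5,7}:1  {7,8}:2
  |U|=3: {5,7,8}:3  {6,7,8}:2
  |U|=4: {4,6,7,8}:2  {5,6,7,8}:5
  |U|=5: {1,4,6,7,8}:2  {3,5,6,7,8}:5  {4,5,6,7,8}:7
  |U|=6: {0,1,4,6,7,8}:2  {1,4,5,6,7,8}:9  {2,3,5,6,7,8}:5  {3,4,5,6,7,8}:12
  |U|=7: {0,1,4,5,6,7,8}:11  {1,3,4,5,6,7,8}:21  {2,3,4,5,6,7,8}:17
  start at 0(m): 38
  start at 2(h): 32
sum over floor = 70

70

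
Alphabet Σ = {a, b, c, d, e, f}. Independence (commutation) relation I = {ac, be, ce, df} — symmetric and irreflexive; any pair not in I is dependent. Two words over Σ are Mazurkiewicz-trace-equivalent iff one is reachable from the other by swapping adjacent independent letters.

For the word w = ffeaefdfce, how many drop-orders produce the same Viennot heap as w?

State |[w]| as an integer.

6

piece 0:f — minimal
piece 1:f rests on {0:f}
piece 2:e rests on {1:f}
piece 3:a rests on {2:e}
piece 4:e rests on {3:a}
piece 5:f rests on {4:e}
piece 6:d rests on {4:e}
piece 7:f rests on {5:f}
piece 8:c rests on {6:d, 7:f}
piece 9:e rests on {6:d, 7:f}
minimal pieces: {0:f}
ways to finish when only these pieces remain (= sum over removing one remaining piece with nothing left below it):
  1 left: {8}→1  {9}→1
  2 left: {8,9}→2
  3 left: {6,8,9}→2  {7,8,9}→2
  4 left: {5,7,8,9}→2  {6,7,8,9}→4
  5 left: {5,6,7,8,9}→6
  6 left: {4,5,6,7,8,9}→6
  7 left: {3,4,5,6,7,8,9}→6
  8 left: {2,3,4,5,6,7,8,9}→6
  placing 0:f first → 6 extensions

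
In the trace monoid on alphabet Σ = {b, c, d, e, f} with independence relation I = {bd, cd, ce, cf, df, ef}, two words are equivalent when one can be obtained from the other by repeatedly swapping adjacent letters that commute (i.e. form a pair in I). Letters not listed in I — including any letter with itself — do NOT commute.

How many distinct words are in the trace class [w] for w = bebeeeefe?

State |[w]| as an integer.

6

drop 0:b onto floor
drop 1:e onto {0:b}
drop 2:b onto {1:e}
drop 3:e onto {2:b}
drop 4:e onto {3:e}
drop 5:e onto {4:e}
drop 6:e onto {5:e}
drop 7:f onto {2:b}
drop 8:e onto {6:e}
ground layer = {0:b}
drop-orders for the pieces not yet dropped (sum over which currently-grounded one goes next):
  1 to go: {7} 1  {8} 1
  2 to go: {6,8} 1  {7,8} 2
  3 to go: {5,6,8} 1  {6,7,8} 3
  4 to go: {4,5,6,8} 1  {5,6,7,8} 4
  5 to go: {3,4,5,6,8} 1  {4,5,6,7,8} 5
  6 to go: {3,4,5,6,7,8} 6
  7 to go: {2,3,4,5,6,7,8} 6
  if 0:b drops first: 6 orders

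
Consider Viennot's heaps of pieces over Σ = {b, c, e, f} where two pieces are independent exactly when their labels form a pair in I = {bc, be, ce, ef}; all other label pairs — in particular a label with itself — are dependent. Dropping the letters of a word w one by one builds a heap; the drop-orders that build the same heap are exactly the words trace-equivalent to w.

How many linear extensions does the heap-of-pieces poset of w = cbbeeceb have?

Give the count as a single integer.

0(c) covers ∅
1(b) covers ∅
2(b) covers 1:b
3(e) covers ∅
4(e) covers 3:e
5(c) covers 0:c
6(e) covers 4:e
7(b) covers 2:b
floor of heap: 0:c, 1:b, 3:e
completions by unplaced set U, small U first (add the entries for U minus each lowest piece of U):
  |U|=1: {5}:1  {6}:1  {7}:1
  |U|=2: {0,5}:1  {2,7}:1  {4,6}:1  {5,6}:2  {5,7}:2  {6,7}:2
  |U|=3: {0,5,6}:3  {0,5,7}:3  {1,2,7}:1  {2,5,7}:3  {2,6,7}:3  {3,4,6}:1  {4,5,6}:3  {4,6,7}:3  {5,6,7}:6
  |U|=4: {0,2,5,7}:6  {0,4,5,6}:6  {0,5,6,7}:12  {1,2,5,7}:4  {1,2,6,7}:4  {2,4,6,7}:6  {2,5,6,7}:12  {3,4,5,6}:4  {3,4,6,7}:4  {4,5,6,7}:12
  |U|=5: {0,1,2,5,7}:10  {0,2,5,6,7}:30  {0,3,4,5,6}:10  {0,4,5,6,7}:30  {1,2,4,6,7}:10  {1,2,5,6,7}:20  {2,3,4,6,7}:10  {2,4,5,6,7}:30  {3,4,5,6,7}:20
  |U|=6: {0,1,2,5,6,7}:60  {0,2,4,5,6,7}:90  {0,3,4,5,6,7}:60  {1,2,3,4,6,7}:20  {1,2,4,5,6,7}:60  {2,3,4,5,6,7}:60
  start at 0(c): 140
  start at 1(b): 210
  start at 3(e): 210
sum over floor = 560

560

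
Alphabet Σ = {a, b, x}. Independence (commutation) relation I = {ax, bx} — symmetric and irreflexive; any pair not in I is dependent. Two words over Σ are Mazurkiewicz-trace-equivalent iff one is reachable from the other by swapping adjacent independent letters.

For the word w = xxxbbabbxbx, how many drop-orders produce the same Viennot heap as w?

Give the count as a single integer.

0(x) covers ∅
1(x) covers 0:x
2(x) covers 1:x
3(b) covers ∅
4(b) covers 3:b
5(a) covers 4:b
6(b) covers 5:a
7(b) covers 6:b
8(x) covers 2:x
9(b) covers 7:b
10(x) covers 8:x
floor of heap: 0:x, 3:b
completions by unplaced set U, small U first (add the entries for U minus each lowest piece of U):
  |U|=1: {9}:1  {10}:1
  |U|=2: {7,9}:1  {8,10}:1  {9,10}:2
  |U|=3: {2,8,10}:1  {6,7,9}:1  {7,9,10}:3  {8,9,10}:3
  |U|=4: {1,2,8,10}:1  {2,8,9,10}:4  {5,6,7,9}:1  {6,7,9,10}:4  {7,8,9,10}:6
  |U|=5: {0,1,2,8,10}:1  {1,2,8,9,10}:5  {2,7,8,9,10}:10  {4,5,6,7,9}:1  {5,6,7,9,10}:5  {6,7,8,9,10}:10
  |U|=6: {0,1,2,8,9,10}:6  {1,2,7,8,9,10}:15  {2,6,7,8,9,10}:20  {3,4,5,6,7,9}:1  {4,5,6,7,9,10}:6  {5,6,7,8,9,10}:15
  |U|=7: {0,1,2,7,8,9,10}:21  {1,2,6,7,8,9,10}:35  {2,5,6,7,8,9,10}:35  {3,4,5,6,7,9,10}:7  {4,5,6,7,8,9,10}:21
  |U|=8: {0,1,2,6,7,8,9,10}:56  {1,2,5,6,7,8,9,10}:70  {2,4,5,6,7,8,9,10}:56  {3,4,5,6,7,8,9,10}:28
  |U|=9: {0,1,2,5,6,7,8,9,10}:126  {1,2,4,5,6,7,8,9,10}:126  {2,3,4,5,6,7,8,9,10}:84
  start at 0(x): 210
  start at 3(b): 252
sum over floor = 462

462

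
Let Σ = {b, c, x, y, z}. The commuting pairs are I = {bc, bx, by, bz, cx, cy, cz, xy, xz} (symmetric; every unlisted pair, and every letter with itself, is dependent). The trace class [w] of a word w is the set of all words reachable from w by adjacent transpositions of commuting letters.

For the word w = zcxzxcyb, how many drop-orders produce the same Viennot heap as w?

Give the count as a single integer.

1680

drop 0:z onto floor
drop 1:c onto floor
drop 2:x onto floor
drop 3:z onto {0:z}
drop 4:x onto {2:x}
drop 5:c onto {1:c}
drop 6:y onto {3:z}
drop 7:b onto floor
ground layer = {0:z, 1:c, 2:x, 7:b}
drop-orders for the pieces not yet dropped (sum over which currently-grounded one goes next):
  1 to go: {4} 1  {5} 1  {6} 1  {7} 1
  2 to go: {1,5} 1  {2,4} 1  {3,6} 1  {4,5} 2  {4,6} 2  {4,7} 2  {5,6} 2  {5,7} 2  {6,7} 2
  3 to go: {0,3,6} 1  {1,4,5} 3  {1,5,6} 3  {1,5,7} 3  {2,4,5} 3  {2,4,6} 3  {2,4,7} 3  {3,4,6} 3  {3,5,6} 3  {3,6,7} 3  {4,5,6} 6  {4,5,7} 6  {4,6,7} 6  {5,6,7} 6
  4 to go: {0,3,4,6} 4  {0,3,5,6} 4  {0,3,6,7} 4  {1,2,4,5} 6  {1,3,5,6} 6  {1,4,5,6} 12  {1,4,5,7} 12  {1,5,6,7} 12  {2,3,4,6} 6  {2,4,5,6} 12  {2,4,5,7} 12  {2,4,6,7} 12  {3,4,5,6} 12  {3,4,6,7} 12  {3,5,6,7} 12  {4,5,6,7} 24
  5 to go: {0,1,3,5,6} 10  {0,2,3,4,6} 10  {0,3,4,5,6} 20  {0,3,4,6,7} 20  {0,3,5,6,7} 20  {1,2,4,5,6} 30  {1,2,4,5,7} 30  {1,3,4,5,6} 30  {1,3,5,6,7} 30  {1,4,5,6,7} 60  {2,3,4,5,6} 30  {2,3,4,6,7} 30  {2,4,5,6,7} 60  {3,4,5,6,7} 60
  6 to go: {0,1,3,4,5,6} 60  {0,1,3,5,6,7} 60  {0,2,3,4,5,6} 60  {0,2,3,4,6,7} 60  {0,3,4,5,6,7} 120  {1,2,3,4,5,6} 90  {1,2,4,5,6,7} 180  {1,3,4,5,6,7} 180  {2,3,4,5,6,7} 180
  if 0:z drops first: 630 orders
  if 1:c drops first: 420 orders
  if 2:x drops first: 420 orders
  if 7:b drops first: 210 orders
heap linearizations: 1680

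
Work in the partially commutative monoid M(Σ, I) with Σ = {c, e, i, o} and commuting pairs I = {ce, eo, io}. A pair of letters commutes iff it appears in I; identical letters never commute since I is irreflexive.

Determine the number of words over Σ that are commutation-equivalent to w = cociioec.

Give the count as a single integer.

#0=c has no predecessor
#1=o depends on [0:c]
#2=c depends on [1:o]
#3=i depends on [2:c]
#4=i depends on [3:i]
#5=o depends on [2:c]
#6=e depends on [4:i]
#7=c depends on [4:i, 5:o]
sources: [0:c]
N(rest) = Σ N(rest − s) over sources s of rest; N(one piece) = 1:
  size 1 → [6]=1  [7]=1
  size 2 → [5,7]=1  [6,7]=2
  size 3 → [4,6,7]=2  [5,6,7]=3
  size 4 → [3,4,6,7]=2  [4,5,6,7]=5
  size 5 → [3,4,5,6,7]=7
  size 6 → [2,3,4,5,6,7]=7
  first=0(c) contributes 7

7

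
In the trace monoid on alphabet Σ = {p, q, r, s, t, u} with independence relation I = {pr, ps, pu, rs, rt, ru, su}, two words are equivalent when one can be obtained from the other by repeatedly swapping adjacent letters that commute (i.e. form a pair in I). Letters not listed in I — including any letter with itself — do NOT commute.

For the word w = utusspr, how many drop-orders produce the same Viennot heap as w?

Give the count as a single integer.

84

0(u) covers ∅
1(t) covers 0:u
2(u) covers 1:t
3(s) covers 1:t
4(s) covers 3:s
5(p) covers 1:t
6(r) covers ∅
floor of heap: 0:u, 6:r
completions by unplaced set U, small U first (add the entries for U minus each lowest piece of U):
  |U|=1: {2}:1  {4}:1  {5}:1  {6}:1
  |U|=2: {2,4}:2  {2,5}:2  {2,6}:2  {3,4}:1  {4,5}:2  {4,6}:2  {5,6}:2
  |U|=3: {2,3,4}:3  {2,4,5}:6  {2,4,6}:6  {2,5,6}:6  {3,4,5}:3  {3,4,6}:3  {4,5,6}:6
  |U|=4: {2,3,4,5}:12  {2,3,4,6}:12  {2,4,5,6}:24  {3,4,5,6}:12
  |U|=5: {1,2,3,4,5}:12  {2,3,4,5,6}:60
  start at 0(u): 72
  start at 6(r): 12
sum over floor = 84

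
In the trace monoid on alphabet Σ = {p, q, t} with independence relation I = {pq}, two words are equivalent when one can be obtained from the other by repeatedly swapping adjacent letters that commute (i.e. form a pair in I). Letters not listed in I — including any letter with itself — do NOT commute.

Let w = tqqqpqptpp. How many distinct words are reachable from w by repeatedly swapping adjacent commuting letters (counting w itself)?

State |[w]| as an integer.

15

#0=t has no predecessor
#1=q depends on [0:t]
#2=q depends on [1:q]
#3=q depends on [2:q]
#4=p depends on [0:t]
#5=q depends on [3:q]
#6=p depends on [4:p]
#7=t depends on [5:q, 6:p]
#8=p depends on [7:t]
#9=p depends on [8:p]
sources: [0:t]
N(rest) = Σ N(rest − s) over sources s of rest; N(one piece) = 1:
  size 1 → [9]=1
  size 2 → [8,9]=1
  size 3 → [7,8,9]=1
  size 4 → [5,7,8,9]=1  [6,7,8,9]=1
  size 5 → [3,5,7,8,9]=1  [4,6,7,8,9]=1  [5,6,7,8,9]=2
  size 6 → [2,3,5,7,8,9]=1  [3,5,6,7,8,9]=3  [4,5,6,7,8,9]=3
  size 7 → [1,2,3,5,7,8,9]=1  [2,3,5,6,7,8,9]=4  [3,4,5,6,7,8,9]=6
  size 8 → [1,2,3,5,6,7,8,9]=5  [2,3,4,5,6,7,8,9]=10
  first=0(t) contributes 15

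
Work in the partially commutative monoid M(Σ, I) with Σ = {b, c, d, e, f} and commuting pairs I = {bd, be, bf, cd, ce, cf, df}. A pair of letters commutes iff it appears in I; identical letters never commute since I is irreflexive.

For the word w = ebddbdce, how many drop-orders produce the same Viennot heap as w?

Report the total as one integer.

piece 0:e — minimal
piece 1:b — minimal
piece 2:d rests on {0:e}
piece 3:d rests on {2:d}
piece 4:b rests on {1:b}
piece 5:d rests on {3:d}
piece 6:c rests on {4:b}
piece 7:e rests on {5:d}
minimal pieces: {0:e, 1:b}
ways to finish when only these pieces remain (= sum over removing one remaining piece with nothing left below it):
  1 left: {6}→1  {7}→1
  2 left: {4,6}→1  {5,7}→1  {6,7}→2
  3 left: {1,4,6}→1  {3,5,7}→1  {4,6,7}→3  {5,6,7}→3
  4 left: {1,4,6,7}→4  {2,3,5,7}→1  {3,5,6,7}→4  {4,5,6,7}→6
  5 left: {0,2,3,5,7}→1  {1,4,5,6,7}→10  {2,3,5,6,7}→5  {3,4,5,6,7}→10
  6 left: {0,2,3,5,6,7}→6  {1,3,4,5,6,7}→20  {2,3,4,5,6,7}→15
  placing 0:e first → 35 extensions
  placing 1:b first → 21 extensions
total linear extensions = 56

56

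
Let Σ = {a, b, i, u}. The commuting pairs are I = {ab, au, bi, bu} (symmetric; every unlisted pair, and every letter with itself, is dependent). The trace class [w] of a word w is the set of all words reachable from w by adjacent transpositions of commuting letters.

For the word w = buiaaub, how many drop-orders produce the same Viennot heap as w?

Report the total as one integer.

63

drop 0:b onto floor
drop 1:u onto floor
drop 2:i onto {1:u}
drop 3:a onto {2:i}
drop 4:a onto {3:a}
drop 5:u onto {2:i}
drop 6:b onto {0:b}
ground layer = {0:b, 1:u}
drop-orders for the pieces not yet dropped (sum over which currently-grounded one goes next):
  1 to go: {4} 1  {5} 1  {6} 1
  2 to go: {0,6} 1  {3,4} 1  {4,5} 2  {4,6} 2  {5,6} 2
  3 to go: {0,4,6} 3  {0,5,6} 3  {3,4,5} 3  {3,4,6} 3  {4,5,6} 6
  4 to go: {0,3,4,6} 6  {0,4,5,6} 12  {2,3,4,5} 3  {3,4,5,6} 12
  5 to go: {0,3,4,5,6} 30  {1,2,3,4,5} 3  {2,3,4,5,6} 15
  if 0:b drops first: 18 orders
  if 1:u drops first: 45 orders
heap linearizations: 63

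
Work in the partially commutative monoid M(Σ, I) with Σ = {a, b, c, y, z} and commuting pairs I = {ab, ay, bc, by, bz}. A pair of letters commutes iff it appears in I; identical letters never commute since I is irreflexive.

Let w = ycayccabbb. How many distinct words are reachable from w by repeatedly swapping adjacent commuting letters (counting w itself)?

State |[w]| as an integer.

0(y) covers ∅
1(c) covers 0:y
2(a) covers 1:c
3(y) covers 1:c
4(c) covers 2:a, 3:y
5(c) covers 4:c
6(a) covers 5:c
7(b) covers ∅
8(b) covers 7:b
9(b) covers 8:b
floor of heap: 0:y, 7:b
completions by unplaced set U, small U first (add the entries for U minus each lowest piece of U):
  |U|=1: {6}:1  {9}:1
  |U|=2: {5,6}:1  {6,9}:2  {8,9}:1
  |U|=3: {4,5,6}:1  {5,6,9}:3  {6,8,9}:3  {7,8,9}:1
  |U|=4: {2,4,5,6}:1  {3,4,5,6}:1  {4,5,6,9}:4  {5,6,8,9}:6  {6,7,8,9}:4
  |U|=5: {2,3,4,5,6}:2  {2,4,5,6,9}:5  {3,4,5,6,9}:5  {4,5,6,8,9}:10  {5,6,7,8,9}:10
  |U|=6: {1,2,3,4,5,6}:2  {2,3,4,5,6,9}:12  {2,4,5,6,8,9}:15  {3,4,5,6,8,9}:15  {4,5,6,7,8,9}:20
  |U|=7: {0,1,2,3,4,5,6}:2  {1,2,3,4,5,6,9}:14  {2,3,4,5,6,8,9}:42  {2,4,5,6,7,8,9}:35  {3,4,5,6,7,8,9}:35
  |U|=8: {0,1,2,3,4,5,6,9}:16  {1,2,3,4,5,6,8,9}:56  {2,3,4,5,6,7,8,9}:112
  start at 0(y): 168
  start at 7(b): 72
sum over floor = 240

240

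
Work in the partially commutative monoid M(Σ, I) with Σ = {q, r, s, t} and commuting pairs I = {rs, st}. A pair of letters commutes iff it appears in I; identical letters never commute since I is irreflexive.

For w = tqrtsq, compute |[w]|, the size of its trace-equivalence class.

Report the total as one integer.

3

piece 0:t — minimal
piece 1:q rests on {0:t}
piece 2:r rests on {1:q}
piece 3:t rests on {2:r}
piece 4:s rests on {1:q}
piece 5:q rests on {3:t, 4:s}
minimal pieces: {0:t}
ways to finish when only these pieces remain (= sum over removing one remaining piece with nothing left below it):
  1 left: {5}→1
  2 left: {3,5}→1  {4,5}→1
  3 left: {2,3,5}→1  {3,4,5}→2
  4 left: {2,3,4,5}→3
  placing 0:t first → 3 extensions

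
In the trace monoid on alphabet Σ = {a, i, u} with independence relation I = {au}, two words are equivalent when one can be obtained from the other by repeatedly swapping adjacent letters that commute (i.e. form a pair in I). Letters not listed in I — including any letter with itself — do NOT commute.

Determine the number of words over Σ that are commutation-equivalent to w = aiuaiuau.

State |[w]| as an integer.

0(a) covers ∅
1(i) covers 0:a
2(u) covers 1:i
3(a) covers 1:i
4(i) covers 2:u, 3:a
5(u) covers 4:i
6(a) covers 4:i
7(u) covers 5:u
floor of heap: 0:a
completions by unplaced set U, small U first (add the entries for U minus each lowest piece of U):
  |U|=1: {6}:1  {7}:1
  |U|=2: {5,7}:1  {6,7}:2
  |U|=3: {5,6,7}:3
  |U|=4: {4,5,6,7}:3
  |U|=5: {2,4,5,6,7}:3  {3,4,5,6,7}:3
  |U|=6: {2,3,4,5,6,7}:6
  start at 0(a): 6

6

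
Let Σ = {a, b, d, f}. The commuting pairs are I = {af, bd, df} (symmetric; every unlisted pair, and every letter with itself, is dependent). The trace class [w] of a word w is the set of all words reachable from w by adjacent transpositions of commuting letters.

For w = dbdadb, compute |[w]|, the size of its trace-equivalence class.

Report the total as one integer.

drop 0:d onto floor
drop 1:b onto floor
drop 2:d onto {0:d}
drop 3:a onto {1:b, 2:d}
drop 4:d onto {3:a}
drop 5:b onto {3:a}
ground layer = {0:d, 1:b}
drop-orders for the pieces not yet dropped (sum over which currently-grounded one goes next):
  1 to go: {4} 1  {5} 1
  2 to go: {4,5} 2
  3 to go: {3,4,5} 2
  4 to go: {1,3,4,5} 2  {2,3,4,5} 2
  if 0:d drops first: 4 orders
  if 1:b drops first: 2 orders
heap linearizations: 6

6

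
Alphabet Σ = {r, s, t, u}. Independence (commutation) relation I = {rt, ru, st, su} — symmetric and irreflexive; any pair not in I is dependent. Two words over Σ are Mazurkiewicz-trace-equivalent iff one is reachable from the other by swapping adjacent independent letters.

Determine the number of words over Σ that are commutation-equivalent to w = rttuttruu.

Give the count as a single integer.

0(r) covers ∅
1(t) covers ∅
2(t) covers 1:t
3(u) covers 2:t
4(t) covers 3:u
5(t) covers 4:t
6(r) covers 0:r
7(u) covers 5:t
8(u) covers 7:u
floor of heap: 0:r, 1:t
completions by unplaced set U, small U first (add the entries for U minus each lowest piece of U):
  |U|=1: {6}:1  {8}:1
  |U|=2: {0,6}:1  {6,8}:2  {7,8}:1
  |U|=3: {0,6,8}:3  {5,7,8}:1  {6,7,8}:3
  |U|=4: {0,6,7,8}:6  {4,5,7,8}:1  {5,6,7,8}:4
  |U|=5: {0,5,6,7,8}:10  {3,4,5,7,8}:1  {4,5,6,7,8}:5
  |U|=6: {0,4,5,6,7,8}:15  {2,3,4,5,7,8}:1  {3,4,5,6,7,8}:6
  |U|=7: {0,3,4,5,6,7,8}:21  {1,2,3,4,5,7,8}:1  {2,3,4,5,6,7,8}:7
  start at 0(r): 8
  start at 1(t): 28
sum over floor = 36

36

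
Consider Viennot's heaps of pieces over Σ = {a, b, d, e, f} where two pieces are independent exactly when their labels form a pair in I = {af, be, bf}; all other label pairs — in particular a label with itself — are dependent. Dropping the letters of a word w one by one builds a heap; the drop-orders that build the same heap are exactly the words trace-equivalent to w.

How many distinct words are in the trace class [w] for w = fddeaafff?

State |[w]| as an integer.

piece 0:f — minimal
piece 1:d rests on {0:f}
piece 2:d rests on {1:d}
piece 3:e rests on {2:d}
piece 4:a rests on {3:e}
piece 5:a rests on {4:a}
piece 6:f rests on {3:e}
piece 7:f rests on {6:f}
piece 8:f rests on {7:f}
minimal pieces: {0:f}
ways to finish when only these pieces remain (= sum over removing one remaining piece with nothing left below it):
  1 left: {5}→1  {8}→1
  2 left: {4,5}→1  {5,8}→2  {7,8}→1
  3 left: {4,5,8}→3  {5,7,8}→3  {6,7,8}→1
  4 left: {4,5,7,8}→6  {5,6,7,8}→4
  5 left: {4,5,6,7,8}→10
  6 left: {3,4,5,6,7,8}→10
  7 left: {2,3,4,5,6,7,8}→10
  placing 0:f first → 10 extensions

10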